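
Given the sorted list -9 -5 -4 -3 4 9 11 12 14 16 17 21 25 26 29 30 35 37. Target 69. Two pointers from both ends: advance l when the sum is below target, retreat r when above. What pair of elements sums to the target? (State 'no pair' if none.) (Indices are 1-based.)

[1,18] -9+37=28 <69 → l++
[2,18] -5+37=32 <69 → l++
[3,18] -4+37=33 <69 → l++
[4,18] -3+37=34 <69 → l++
[5,18] 4+37=41 <69 → l++
[6,18] 9+37=46 <69 → l++
[7,18] 11+37=48 <69 → l++
[8,18] 12+37=49 <69 → l++
[9,18] 14+37=51 <69 → l++
[10,18] 16+37=53 <69 → l++
[11,18] 17+37=54 <69 → l++
[12,18] 21+37=58 <69 → l++
[13,18] 25+37=62 <69 → l++
[14,18] 26+37=63 <69 → l++
[15,18] 29+37=66 <69 → l++
[16,18] 30+37=67 <69 → l++
[17,18] 35+37=72 >69 → r--

no pair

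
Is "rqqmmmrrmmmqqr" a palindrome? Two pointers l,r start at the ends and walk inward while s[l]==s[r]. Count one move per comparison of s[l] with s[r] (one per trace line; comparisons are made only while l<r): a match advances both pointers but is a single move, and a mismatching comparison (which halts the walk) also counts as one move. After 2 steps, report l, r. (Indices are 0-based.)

l=2, r=11

[0,13] 'r'=='r' → l++,r--
[1,12] 'q'=='q' → l++,r--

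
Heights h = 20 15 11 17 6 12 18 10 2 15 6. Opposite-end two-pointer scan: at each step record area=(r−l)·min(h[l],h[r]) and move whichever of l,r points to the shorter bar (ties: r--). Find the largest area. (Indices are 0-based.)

max area = 135

[0,10] min(20,6)*10=60 best=60 * → r--
[0,9] min(20,15)*9=135 best=135 * → r--
[0,8] min(20,2)*8=16 best=135 → r--
[0,7] min(20,10)*7=70 best=135 → r--
[0,6] min(20,18)*6=108 best=135 → r--
[0,5] min(20,12)*5=60 best=135 → r--
[0,4] min(20,6)*4=24 best=135 → r--
[0,3] min(20,17)*3=51 best=135 → r--
[0,2] min(20,11)*2=22 best=135 → r--
[0,1] min(20,15)*1=15 best=135 → r--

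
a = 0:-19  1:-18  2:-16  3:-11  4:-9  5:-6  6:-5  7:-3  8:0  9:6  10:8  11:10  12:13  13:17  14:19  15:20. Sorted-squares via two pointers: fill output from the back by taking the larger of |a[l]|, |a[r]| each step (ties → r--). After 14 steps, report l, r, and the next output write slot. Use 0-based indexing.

l=0 r=15: |-19|<=|20| out[15]=400, r--
l=0 r=14: |-19|<=|19| out[14]=361, r--
l=0 r=13: |-19|>|17| out[13]=361, l++
l=1 r=13: |-18|>|17| out[12]=324, l++
l=2 r=13: |-16|<=|17| out[11]=289, r--
l=2 r=12: |-16|>|13| out[10]=256, l++
l=3 r=12: |-11|<=|13| out[9]=169, r--
l=3 r=11: |-11|>|10| out[8]=121, l++
l=4 r=11: |-9|<=|10| out[7]=100, r--
l=4 r=10: |-9|>|8| out[6]=81, l++
l=5 r=10: |-6|<=|8| out[5]=64, r--
l=5 r=9: |-6|<=|6| out[4]=36, r--
l=5 r=8: |-6|>|0| out[3]=36, l++
l=6 r=8: |-5|>|0| out[2]=25, l++

l=7, r=8, next write slot=1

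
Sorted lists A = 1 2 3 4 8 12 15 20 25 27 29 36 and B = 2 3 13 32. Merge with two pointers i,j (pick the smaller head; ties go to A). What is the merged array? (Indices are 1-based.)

[1, 2, 2, 3, 3, 4, 8, 12, 13, 15, 20, 25, 27, 29, 32, 36]

i=1 j=1: A[i]=1<=B[j]=2 take 1, i++
i=2 j=1: A[i]=2<=B[j]=2 take 2, i++
i=3 j=1: A[i]=3>B[j]=2 take 2, j++
i=3 j=2: A[i]=3<=B[j]=3 take 3, i++
i=4 j=2: A[i]=4>B[j]=3 take 3, j++
i=4 j=3: A[i]=4<=B[j]=13 take 4, i++
i=5 j=3: A[i]=8<=B[j]=13 take 8, i++
i=6 j=3: A[i]=12<=B[j]=13 take 12, i++
i=7 j=3: A[i]=15>B[j]=13 take 13, j++
i=7 j=4: A[i]=15<=B[j]=32 take 15, i++
i=8 j=4: A[i]=20<=B[j]=32 take 20, i++
i=9 j=4: A[i]=25<=B[j]=32 take 25, i++
i=10 j=4: A[i]=27<=B[j]=32 take 27, i++
i=11 j=4: A[i]=29<=B[j]=32 take 29, i++
i=12 j=4: A[i]=36>B[j]=32 take 32, j++
i=12 j=5: B done, take A[i]=36, i++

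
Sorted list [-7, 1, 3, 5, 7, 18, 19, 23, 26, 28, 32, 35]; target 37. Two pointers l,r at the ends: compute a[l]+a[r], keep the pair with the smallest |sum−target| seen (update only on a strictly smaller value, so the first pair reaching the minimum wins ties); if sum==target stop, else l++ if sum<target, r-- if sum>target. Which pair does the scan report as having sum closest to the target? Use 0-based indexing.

l=0 r=11: -7+35=28 d=9 *, l++
l=1 r=11: 1+35=36 d=1 *, l++
l=2 r=11: 3+35=38 d=1, r--
l=2 r=10: 3+32=35 d=2, l++
l=3 r=10: 5+32=37 d=0 *, stop

pair (5, 32) with sum 37 (|Δ|=0)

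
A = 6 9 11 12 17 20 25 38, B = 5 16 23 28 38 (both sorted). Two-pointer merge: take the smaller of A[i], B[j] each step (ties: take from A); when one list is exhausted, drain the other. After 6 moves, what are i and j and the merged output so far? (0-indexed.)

[i=0,j=0] A[i]=6>B[j]=5 take 5 → j++
[i=0,j=1] A[i]=6<=B[j]=16 take 6 → i++
[i=1,j=1] A[i]=9<=B[j]=16 take 9 → i++
[i=2,j=1] A[i]=11<=B[j]=16 take 11 → i++
[i=3,j=1] A[i]=12<=B[j]=16 take 12 → i++
[i=4,j=1] A[i]=17>B[j]=16 take 16 → j++

i=4, j=2, merged so far=[5, 6, 9, 11, 12, 16]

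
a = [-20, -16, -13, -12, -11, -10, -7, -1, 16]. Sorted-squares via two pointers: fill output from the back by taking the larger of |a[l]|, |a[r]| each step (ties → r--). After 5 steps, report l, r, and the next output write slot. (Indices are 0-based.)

l=0 r=8: |-20|>|16| out[8]=400, l++
l=1 r=8: |-16|<=|16| out[7]=256, r--
l=1 r=7: |-16|>|-1| out[6]=256, l++
l=2 r=7: |-13|>|-1| out[5]=169, l++
l=3 r=7: |-12|>|-1| out[4]=144, l++

l=4, r=7, next write slot=3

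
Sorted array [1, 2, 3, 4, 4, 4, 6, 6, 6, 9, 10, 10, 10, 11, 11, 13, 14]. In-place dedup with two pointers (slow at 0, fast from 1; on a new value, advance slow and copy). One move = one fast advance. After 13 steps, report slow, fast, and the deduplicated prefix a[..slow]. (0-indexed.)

slow=7, fast=14, prefix=[1, 2, 3, 4, 6, 9, 10, 11]

(s=0,f=1) a[fast]=2≠a[slow]=1 write a[1]=2 → slow++,fast++
(s=1,f=2) a[fast]=3≠a[slow]=2 write a[2]=3 → slow++,fast++
(s=2,f=3) a[fast]=4≠a[slow]=3 write a[3]=4 → slow++,fast++
(s=3,f=4) a[fast]=4=a[slow] dup → fast++
(s=3,f=5) a[fast]=4=a[slow] dup → fast++
(s=3,f=6) a[fast]=6≠a[slow]=4 write a[4]=6 → slow++,fast++
(s=4,f=7) a[fast]=6=a[slow] dup → fast++
(s=4,f=8) a[fast]=6=a[slow] dup → fast++
(s=4,f=9) a[fast]=9≠a[slow]=6 write a[5]=9 → slow++,fast++
(s=5,f=10) a[fast]=10≠a[slow]=9 write a[6]=10 → slow++,fast++
(s=6,f=11) a[fast]=10=a[slow] dup → fast++
(s=6,f=12) a[fast]=10=a[slow] dup → fast++
(s=6,f=13) a[fast]=11≠a[slow]=10 write a[7]=11 → slow++,fast++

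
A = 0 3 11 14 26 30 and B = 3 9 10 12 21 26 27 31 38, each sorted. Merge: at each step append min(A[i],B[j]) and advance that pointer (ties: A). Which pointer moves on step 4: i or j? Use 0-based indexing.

j

i=0 j=0: A[i]=0<=B[j]=3 take 0, i++
i=1 j=0: A[i]=3<=B[j]=3 take 3, i++
i=2 j=0: A[i]=11>B[j]=3 take 3, j++
i=2 j=1: A[i]=11>B[j]=9 take 9, j++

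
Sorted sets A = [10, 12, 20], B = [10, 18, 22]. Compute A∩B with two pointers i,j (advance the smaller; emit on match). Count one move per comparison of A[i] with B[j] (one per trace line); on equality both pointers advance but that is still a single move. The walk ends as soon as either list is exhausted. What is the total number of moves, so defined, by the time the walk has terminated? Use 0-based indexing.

[i=0,j=0] 10==10 emit → i++,j++
[i=1,j=1] 12<18 → i++
[i=2,j=1] 20>18 → j++
[i=2,j=2] 20<22 → i++

4 moves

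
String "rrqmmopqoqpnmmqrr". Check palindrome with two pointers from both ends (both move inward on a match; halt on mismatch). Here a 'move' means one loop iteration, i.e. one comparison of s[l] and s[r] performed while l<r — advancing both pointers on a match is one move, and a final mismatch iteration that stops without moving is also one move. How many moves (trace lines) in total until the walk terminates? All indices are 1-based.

[1,17] 'r'=='r' → l++,r--
[2,16] 'r'=='r' → l++,r--
[3,15] 'q'=='q' → l++,r--
[4,14] 'm'=='m' → l++,r--
[5,13] 'm'=='m' → l++,r--
[6,12] 'o'!='n' → stop

6 moves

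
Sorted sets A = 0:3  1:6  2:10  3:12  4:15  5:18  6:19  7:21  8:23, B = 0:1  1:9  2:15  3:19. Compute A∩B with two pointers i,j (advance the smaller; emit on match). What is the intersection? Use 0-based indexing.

intersection = [15, 19]

i=0 j=0: 3>1, j++
i=0 j=1: 3<9, i++
i=1 j=1: 6<9, i++
i=2 j=1: 10>9, j++
i=2 j=2: 10<15, i++
i=3 j=2: 12<15, i++
i=4 j=2: 15==15 emit, i++,j++
i=5 j=3: 18<19, i++
i=6 j=3: 19==19 emit, i++,j++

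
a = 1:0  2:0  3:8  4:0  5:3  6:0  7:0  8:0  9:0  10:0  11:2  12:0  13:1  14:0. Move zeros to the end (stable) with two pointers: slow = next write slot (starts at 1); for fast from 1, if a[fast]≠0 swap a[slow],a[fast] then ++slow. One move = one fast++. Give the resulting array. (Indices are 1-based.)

[8, 3, 2, 1, 0, 0, 0, 0, 0, 0, 0, 0, 0, 0]

(s=1,f=1) a[fast]=0 → fast++
(s=1,f=2) a[fast]=0 → fast++
(s=1,f=3) a[fast]=8≠0 swap→a[1]=8 → slow++,fast++
(s=2,f=4) a[fast]=0 → fast++
(s=2,f=5) a[fast]=3≠0 swap→a[2]=3 → slow++,fast++
(s=3,f=6) a[fast]=0 → fast++
(s=3,f=7) a[fast]=0 → fast++
(s=3,f=8) a[fast]=0 → fast++
(s=3,f=9) a[fast]=0 → fast++
(s=3,f=10) a[fast]=0 → fast++
(s=3,f=11) a[fast]=2≠0 swap→a[3]=2 → slow++,fast++
(s=4,f=12) a[fast]=0 → fast++
(s=4,f=13) a[fast]=1≠0 swap→a[4]=1 → slow++,fast++
(s=5,f=14) a[fast]=0 → fast++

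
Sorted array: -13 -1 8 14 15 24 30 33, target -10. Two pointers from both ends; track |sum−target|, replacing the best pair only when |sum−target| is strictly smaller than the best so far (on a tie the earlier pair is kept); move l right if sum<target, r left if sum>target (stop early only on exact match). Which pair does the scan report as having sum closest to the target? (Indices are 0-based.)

[0,7] -13+33=20 d=30 * → r--
[0,6] -13+30=17 d=27 * → r--
[0,5] -13+24=11 d=21 * → r--
[0,4] -13+15=2 d=12 * → r--
[0,3] -13+14=1 d=11 * → r--
[0,2] -13+8=-5 d=5 * → r--
[0,1] -13+-1=-14 d=4 * → l++

pair (-13, -1) with sum -14 (|Δ|=4)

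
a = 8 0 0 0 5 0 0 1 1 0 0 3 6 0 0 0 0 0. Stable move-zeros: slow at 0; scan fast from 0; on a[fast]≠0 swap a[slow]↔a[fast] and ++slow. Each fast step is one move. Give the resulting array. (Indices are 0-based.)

[8, 5, 1, 1, 3, 6, 0, 0, 0, 0, 0, 0, 0, 0, 0, 0, 0, 0]

(s=0,f=0) a[fast]=8≠0 swap→a[0]=8 → slow++,fast++
(s=1,f=1) a[fast]=0 → fast++
(s=1,f=2) a[fast]=0 → fast++
(s=1,f=3) a[fast]=0 → fast++
(s=1,f=4) a[fast]=5≠0 swap→a[1]=5 → slow++,fast++
(s=2,f=5) a[fast]=0 → fast++
(s=2,f=6) a[fast]=0 → fast++
(s=2,f=7) a[fast]=1≠0 swap→a[2]=1 → slow++,fast++
(s=3,f=8) a[fast]=1≠0 swap→a[3]=1 → slow++,fast++
(s=4,f=9) a[fast]=0 → fast++
(s=4,f=10) a[fast]=0 → fast++
(s=4,f=11) a[fast]=3≠0 swap→a[4]=3 → slow++,fast++
(s=5,f=12) a[fast]=6≠0 swap→a[5]=6 → slow++,fast++
(s=6,f=13) a[fast]=0 → fast++
(s=6,f=14) a[fast]=0 → fast++
(s=6,f=15) a[fast]=0 → fast++
(s=6,f=16) a[fast]=0 → fast++
(s=6,f=17) a[fast]=0 → fast++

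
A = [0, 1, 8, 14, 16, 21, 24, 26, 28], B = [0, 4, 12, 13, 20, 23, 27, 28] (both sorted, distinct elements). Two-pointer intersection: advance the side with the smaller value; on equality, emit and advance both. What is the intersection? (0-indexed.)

intersection = [0, 28]

[i=0,j=0] 0==0 emit → i++,j++
[i=1,j=1] 1<4 → i++
[i=2,j=1] 8>4 → j++
[i=2,j=2] 8<12 → i++
[i=3,j=2] 14>12 → j++
[i=3,j=3] 14>13 → j++
[i=3,j=4] 14<20 → i++
[i=4,j=4] 16<20 → i++
[i=5,j=4] 21>20 → j++
[i=5,j=5] 21<23 → i++
[i=6,j=5] 24>23 → j++
[i=6,j=6] 24<27 → i++
[i=7,j=6] 26<27 → i++
[i=8,j=6] 28>27 → j++
[i=8,j=7] 28==28 emit → i++,j++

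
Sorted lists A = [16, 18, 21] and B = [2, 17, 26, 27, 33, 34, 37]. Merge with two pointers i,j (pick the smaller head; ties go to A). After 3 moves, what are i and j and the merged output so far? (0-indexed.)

i=1, j=2, merged so far=[2, 16, 17]

i=0 j=0: A[i]=16>B[j]=2 take 2, j++
i=0 j=1: A[i]=16<=B[j]=17 take 16, i++
i=1 j=1: A[i]=18>B[j]=17 take 17, j++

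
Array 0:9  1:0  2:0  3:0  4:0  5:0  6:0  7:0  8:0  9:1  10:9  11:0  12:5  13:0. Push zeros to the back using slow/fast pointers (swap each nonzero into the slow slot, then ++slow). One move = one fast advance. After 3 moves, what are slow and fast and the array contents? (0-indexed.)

(s=0,f=0) a[fast]=9≠0 swap→a[0]=9 → slow++,fast++
(s=1,f=1) a[fast]=0 → fast++
(s=1,f=2) a[fast]=0 → fast++

slow=1, fast=3, a=[9, 0, 0, 0, 0, 0, 0, 0, 0, 1, 9, 0, 5, 0]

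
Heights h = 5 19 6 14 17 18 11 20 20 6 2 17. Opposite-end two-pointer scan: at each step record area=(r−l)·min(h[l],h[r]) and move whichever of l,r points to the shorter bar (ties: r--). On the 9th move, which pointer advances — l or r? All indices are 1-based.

l=1 r=12: min(5,17)*11=55 best=55 *, l++
l=2 r=12: min(19,17)*10=170 best=170 *, r--
l=2 r=11: min(19,2)*9=18 best=170, r--
l=2 r=10: min(19,6)*8=48 best=170, r--
l=2 r=9: min(19,20)*7=133 best=170, l++
l=3 r=9: min(6,20)*6=36 best=170, l++
l=4 r=9: min(14,20)*5=70 best=170, l++
l=5 r=9: min(17,20)*4=68 best=170, l++
l=6 r=9: min(18,20)*3=54 best=170, l++

l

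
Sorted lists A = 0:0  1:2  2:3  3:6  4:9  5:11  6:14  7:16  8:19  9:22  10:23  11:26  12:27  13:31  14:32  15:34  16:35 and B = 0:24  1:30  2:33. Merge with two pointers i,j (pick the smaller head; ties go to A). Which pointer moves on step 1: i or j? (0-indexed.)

i=0 j=0: A[i]=0<=B[j]=24 take 0, i++

i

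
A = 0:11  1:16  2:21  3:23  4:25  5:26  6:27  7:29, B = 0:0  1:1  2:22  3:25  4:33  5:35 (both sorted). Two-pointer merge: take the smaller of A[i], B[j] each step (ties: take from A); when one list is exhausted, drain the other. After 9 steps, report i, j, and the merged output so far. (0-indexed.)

i=5, j=4, merged so far=[0, 1, 11, 16, 21, 22, 23, 25, 25]

i=0 j=0: A[i]=11>B[j]=0 take 0, j++
i=0 j=1: A[i]=11>B[j]=1 take 1, j++
i=0 j=2: A[i]=11<=B[j]=22 take 11, i++
i=1 j=2: A[i]=16<=B[j]=22 take 16, i++
i=2 j=2: A[i]=21<=B[j]=22 take 21, i++
i=3 j=2: A[i]=23>B[j]=22 take 22, j++
i=3 j=3: A[i]=23<=B[j]=25 take 23, i++
i=4 j=3: A[i]=25<=B[j]=25 take 25, i++
i=5 j=3: A[i]=26>B[j]=25 take 25, j++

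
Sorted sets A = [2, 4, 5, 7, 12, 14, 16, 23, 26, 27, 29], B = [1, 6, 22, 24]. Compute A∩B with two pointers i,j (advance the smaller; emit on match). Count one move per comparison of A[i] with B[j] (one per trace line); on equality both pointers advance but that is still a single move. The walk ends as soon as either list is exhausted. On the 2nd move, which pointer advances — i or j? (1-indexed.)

i

i=1 j=1: 2>1, j++
i=1 j=2: 2<6, i++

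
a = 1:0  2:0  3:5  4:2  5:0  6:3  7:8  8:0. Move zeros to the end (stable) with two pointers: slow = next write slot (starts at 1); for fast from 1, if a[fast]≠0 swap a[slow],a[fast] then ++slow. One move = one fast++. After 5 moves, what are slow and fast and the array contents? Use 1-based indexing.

slow=1 fast=1: a[fast]=0, fast++
slow=1 fast=2: a[fast]=0, fast++
slow=1 fast=3: a[fast]=5≠0 swap→a[1]=5, slow++,fast++
slow=2 fast=4: a[fast]=2≠0 swap→a[2]=2, slow++,fast++
slow=3 fast=5: a[fast]=0, fast++

slow=3, fast=6, a=[5, 2, 0, 0, 0, 3, 8, 0]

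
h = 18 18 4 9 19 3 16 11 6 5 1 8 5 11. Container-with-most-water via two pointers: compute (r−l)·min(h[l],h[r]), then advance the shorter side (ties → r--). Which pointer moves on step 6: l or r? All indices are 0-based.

r

[0,13] min(18,11)*13=143 best=143 * → r--
[0,12] min(18,5)*12=60 best=143 → r--
[0,11] min(18,8)*11=88 best=143 → r--
[0,10] min(18,1)*10=10 best=143 → r--
[0,9] min(18,5)*9=45 best=143 → r--
[0,8] min(18,6)*8=48 best=143 → r--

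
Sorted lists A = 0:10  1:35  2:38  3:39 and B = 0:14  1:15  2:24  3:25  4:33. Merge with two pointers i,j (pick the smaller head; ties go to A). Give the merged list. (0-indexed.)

i=0 j=0: A[i]=10<=B[j]=14 take 10, i++
i=1 j=0: A[i]=35>B[j]=14 take 14, j++
i=1 j=1: A[i]=35>B[j]=15 take 15, j++
i=1 j=2: A[i]=35>B[j]=24 take 24, j++
i=1 j=3: A[i]=35>B[j]=25 take 25, j++
i=1 j=4: A[i]=35>B[j]=33 take 33, j++
i=1 j=5: B done, take A[i]=35, i++
i=2 j=5: B done, take A[i]=38, i++
i=3 j=5: B done, take A[i]=39, i++

[10, 14, 15, 24, 25, 33, 35, 38, 39]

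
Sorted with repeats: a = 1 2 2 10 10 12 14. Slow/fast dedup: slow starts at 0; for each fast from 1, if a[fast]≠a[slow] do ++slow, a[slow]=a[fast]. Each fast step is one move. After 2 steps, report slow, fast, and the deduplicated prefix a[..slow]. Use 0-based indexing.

slow=1, fast=3, prefix=[1, 2]

slow=0 fast=1: a[fast]=2≠a[slow]=1 write a[1]=2, slow++,fast++
slow=1 fast=2: a[fast]=2=a[slow] dup, fast++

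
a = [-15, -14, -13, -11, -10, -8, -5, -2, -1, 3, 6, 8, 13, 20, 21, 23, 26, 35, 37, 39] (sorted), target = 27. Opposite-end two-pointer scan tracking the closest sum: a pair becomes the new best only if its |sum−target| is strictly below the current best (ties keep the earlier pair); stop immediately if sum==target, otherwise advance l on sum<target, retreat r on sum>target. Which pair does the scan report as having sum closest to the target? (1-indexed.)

[1,20] -15+39=24 d=3 * → l++
[2,20] -14+39=25 d=2 * → l++
[3,20] -13+39=26 d=1 * → l++
[4,20] -11+39=28 d=1 → r--
[4,19] -11+37=26 d=1 → l++
[5,19] -10+37=27 d=0 * → stop

pair (-10, 37) with sum 27 (|Δ|=0)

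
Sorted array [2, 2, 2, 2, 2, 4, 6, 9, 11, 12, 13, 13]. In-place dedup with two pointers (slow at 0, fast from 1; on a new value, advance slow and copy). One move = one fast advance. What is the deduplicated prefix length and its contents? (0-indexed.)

length 7; prefix = [2, 4, 6, 9, 11, 12, 13]

(s=0,f=1) a[fast]=2=a[slow] dup → fast++
(s=0,f=2) a[fast]=2=a[slow] dup → fast++
(s=0,f=3) a[fast]=2=a[slow] dup → fast++
(s=0,f=4) a[fast]=2=a[slow] dup → fast++
(s=0,f=5) a[fast]=4≠a[slow]=2 write a[1]=4 → slow++,fast++
(s=1,f=6) a[fast]=6≠a[slow]=4 write a[2]=6 → slow++,fast++
(s=2,f=7) a[fast]=9≠a[slow]=6 write a[3]=9 → slow++,fast++
(s=3,f=8) a[fast]=11≠a[slow]=9 write a[4]=11 → slow++,fast++
(s=4,f=9) a[fast]=12≠a[slow]=11 write a[5]=12 → slow++,fast++
(s=5,f=10) a[fast]=13≠a[slow]=12 write a[6]=13 → slow++,fast++
(s=6,f=11) a[fast]=13=a[slow] dup → fast++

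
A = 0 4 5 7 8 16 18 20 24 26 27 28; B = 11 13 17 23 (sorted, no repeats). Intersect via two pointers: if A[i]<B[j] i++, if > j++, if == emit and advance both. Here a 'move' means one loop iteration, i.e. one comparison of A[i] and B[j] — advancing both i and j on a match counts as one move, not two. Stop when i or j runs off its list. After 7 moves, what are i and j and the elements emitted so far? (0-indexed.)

i=0 j=0: 0<11, i++
i=1 j=0: 4<11, i++
i=2 j=0: 5<11, i++
i=3 j=0: 7<11, i++
i=4 j=0: 8<11, i++
i=5 j=0: 16>11, j++
i=5 j=1: 16>13, j++

i=5, j=2, emitted=[]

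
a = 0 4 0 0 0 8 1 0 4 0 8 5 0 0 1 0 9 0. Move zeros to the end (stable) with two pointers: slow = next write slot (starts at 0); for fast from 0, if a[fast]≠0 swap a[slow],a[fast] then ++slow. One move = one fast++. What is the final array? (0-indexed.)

(s=0,f=0) a[fast]=0 → fast++
(s=0,f=1) a[fast]=4≠0 swap→a[0]=4 → slow++,fast++
(s=1,f=2) a[fast]=0 → fast++
(s=1,f=3) a[fast]=0 → fast++
(s=1,f=4) a[fast]=0 → fast++
(s=1,f=5) a[fast]=8≠0 swap→a[1]=8 → slow++,fast++
(s=2,f=6) a[fast]=1≠0 swap→a[2]=1 → slow++,fast++
(s=3,f=7) a[fast]=0 → fast++
(s=3,f=8) a[fast]=4≠0 swap→a[3]=4 → slow++,fast++
(s=4,f=9) a[fast]=0 → fast++
(s=4,f=10) a[fast]=8≠0 swap→a[4]=8 → slow++,fast++
(s=5,f=11) a[fast]=5≠0 swap→a[5]=5 → slow++,fast++
(s=6,f=12) a[fast]=0 → fast++
(s=6,f=13) a[fast]=0 → fast++
(s=6,f=14) a[fast]=1≠0 swap→a[6]=1 → slow++,fast++
(s=7,f=15) a[fast]=0 → fast++
(s=7,f=16) a[fast]=9≠0 swap→a[7]=9 → slow++,fast++
(s=8,f=17) a[fast]=0 → fast++

[4, 8, 1, 4, 8, 5, 1, 9, 0, 0, 0, 0, 0, 0, 0, 0, 0, 0]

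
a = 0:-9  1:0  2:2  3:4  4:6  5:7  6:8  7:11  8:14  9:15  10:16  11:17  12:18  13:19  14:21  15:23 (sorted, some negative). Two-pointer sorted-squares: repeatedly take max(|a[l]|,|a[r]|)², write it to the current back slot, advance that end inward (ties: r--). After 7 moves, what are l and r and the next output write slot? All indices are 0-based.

l=0 r=15: |-9|<=|23| out[15]=529, r--
l=0 r=14: |-9|<=|21| out[14]=441, r--
l=0 r=13: |-9|<=|19| out[13]=361, r--
l=0 r=12: |-9|<=|18| out[12]=324, r--
l=0 r=11: |-9|<=|17| out[11]=289, r--
l=0 r=10: |-9|<=|16| out[10]=256, r--
l=0 r=9: |-9|<=|15| out[9]=225, r--

l=0, r=8, next write slot=8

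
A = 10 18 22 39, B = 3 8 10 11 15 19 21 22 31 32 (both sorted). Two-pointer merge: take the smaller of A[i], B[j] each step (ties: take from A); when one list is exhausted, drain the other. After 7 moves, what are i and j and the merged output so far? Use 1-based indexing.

i=3, j=6, merged so far=[3, 8, 10, 10, 11, 15, 18]

i=1 j=1: A[i]=10>B[j]=3 take 3, j++
i=1 j=2: A[i]=10>B[j]=8 take 8, j++
i=1 j=3: A[i]=10<=B[j]=10 take 10, i++
i=2 j=3: A[i]=18>B[j]=10 take 10, j++
i=2 j=4: A[i]=18>B[j]=11 take 11, j++
i=2 j=5: A[i]=18>B[j]=15 take 15, j++
i=2 j=6: A[i]=18<=B[j]=19 take 18, i++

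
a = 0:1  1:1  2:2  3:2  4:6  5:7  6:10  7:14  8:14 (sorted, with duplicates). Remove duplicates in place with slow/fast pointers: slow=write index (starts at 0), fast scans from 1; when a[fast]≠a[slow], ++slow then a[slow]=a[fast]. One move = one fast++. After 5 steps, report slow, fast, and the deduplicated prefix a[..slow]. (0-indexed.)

(s=0,f=1) a[fast]=1=a[slow] dup → fast++
(s=0,f=2) a[fast]=2≠a[slow]=1 write a[1]=2 → slow++,fast++
(s=1,f=3) a[fast]=2=a[slow] dup → fast++
(s=1,f=4) a[fast]=6≠a[slow]=2 write a[2]=6 → slow++,fast++
(s=2,f=5) a[fast]=7≠a[slow]=6 write a[3]=7 → slow++,fast++

slow=3, fast=6, prefix=[1, 2, 6, 7]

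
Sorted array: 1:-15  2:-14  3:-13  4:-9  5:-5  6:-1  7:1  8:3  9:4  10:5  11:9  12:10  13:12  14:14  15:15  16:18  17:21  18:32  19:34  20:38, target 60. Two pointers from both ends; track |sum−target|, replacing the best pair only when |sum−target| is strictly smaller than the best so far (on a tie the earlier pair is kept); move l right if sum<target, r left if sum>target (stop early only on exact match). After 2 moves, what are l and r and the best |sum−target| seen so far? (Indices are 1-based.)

l=3, r=20, best |Δ|=36

[1,20] -15+38=23 d=37 * → l++
[2,20] -14+38=24 d=36 * → l++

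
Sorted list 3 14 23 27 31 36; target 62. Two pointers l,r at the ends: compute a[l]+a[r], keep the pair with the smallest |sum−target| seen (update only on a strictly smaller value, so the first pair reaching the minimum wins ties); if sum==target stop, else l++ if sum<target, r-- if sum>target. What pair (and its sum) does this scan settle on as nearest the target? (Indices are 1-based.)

pair (27, 36) with sum 63 (|Δ|=1)

[1,6] 3+36=39 d=23 * → l++
[2,6] 14+36=50 d=12 * → l++
[3,6] 23+36=59 d=3 * → l++
[4,6] 27+36=63 d=1 * → r--
[4,5] 27+31=58 d=4 → l++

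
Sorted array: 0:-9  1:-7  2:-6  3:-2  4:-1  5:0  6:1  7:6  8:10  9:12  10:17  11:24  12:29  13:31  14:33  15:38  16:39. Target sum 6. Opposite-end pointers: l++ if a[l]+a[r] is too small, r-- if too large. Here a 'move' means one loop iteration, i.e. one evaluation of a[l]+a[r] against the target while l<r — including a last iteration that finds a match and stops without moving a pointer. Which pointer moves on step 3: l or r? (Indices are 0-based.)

r

l=0 r=16: -9+39=30 >6, r--
l=0 r=15: -9+38=29 >6, r--
l=0 r=14: -9+33=24 >6, r--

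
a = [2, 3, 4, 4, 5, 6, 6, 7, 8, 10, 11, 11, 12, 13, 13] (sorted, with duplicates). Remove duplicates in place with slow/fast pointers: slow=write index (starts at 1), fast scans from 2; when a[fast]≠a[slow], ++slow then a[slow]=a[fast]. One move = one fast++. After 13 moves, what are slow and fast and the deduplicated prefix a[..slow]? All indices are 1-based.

slow=1 fast=2: a[fast]=3≠a[slow]=2 write a[2]=3, slow++,fast++
slow=2 fast=3: a[fast]=4≠a[slow]=3 write a[3]=4, slow++,fast++
slow=3 fast=4: a[fast]=4=a[slow] dup, fast++
slow=3 fast=5: a[fast]=5≠a[slow]=4 write a[4]=5, slow++,fast++
slow=4 fast=6: a[fast]=6≠a[slow]=5 write a[5]=6, slow++,fast++
slow=5 fast=7: a[fast]=6=a[slow] dup, fast++
slow=5 fast=8: a[fast]=7≠a[slow]=6 write a[6]=7, slow++,fast++
slow=6 fast=9: a[fast]=8≠a[slow]=7 write a[7]=8, slow++,fast++
slow=7 fast=10: a[fast]=10≠a[slow]=8 write a[8]=10, slow++,fast++
slow=8 fast=11: a[fast]=11≠a[slow]=10 write a[9]=11, slow++,fast++
slow=9 fast=12: a[fast]=11=a[slow] dup, fast++
slow=9 fast=13: a[fast]=12≠a[slow]=11 write a[10]=12, slow++,fast++
slow=10 fast=14: a[fast]=13≠a[slow]=12 write a[11]=13, slow++,fast++

slow=11, fast=15, prefix=[2, 3, 4, 5, 6, 7, 8, 10, 11, 12, 13]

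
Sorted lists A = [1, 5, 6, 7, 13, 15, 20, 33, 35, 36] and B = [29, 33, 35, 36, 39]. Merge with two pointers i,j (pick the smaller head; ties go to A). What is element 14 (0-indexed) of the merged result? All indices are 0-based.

i=0 j=0: A[i]=1<=B[j]=29 take 1, i++
i=1 j=0: A[i]=5<=B[j]=29 take 5, i++
i=2 j=0: A[i]=6<=B[j]=29 take 6, i++
i=3 j=0: A[i]=7<=B[j]=29 take 7, i++
i=4 j=0: A[i]=13<=B[j]=29 take 13, i++
i=5 j=0: A[i]=15<=B[j]=29 take 15, i++
i=6 j=0: A[i]=20<=B[j]=29 take 20, i++
i=7 j=0: A[i]=33>B[j]=29 take 29, j++
i=7 j=1: A[i]=33<=B[j]=33 take 33, i++
i=8 j=1: A[i]=35>B[j]=33 take 33, j++
i=8 j=2: A[i]=35<=B[j]=35 take 35, i++
i=9 j=2: A[i]=36>B[j]=35 take 35, j++
i=9 j=3: A[i]=36<=B[j]=36 take 36, i++
i=10 j=3: A done, take B[j]=36, j++
i=10 j=4: A done, take B[j]=39, j++

merged[14] = 39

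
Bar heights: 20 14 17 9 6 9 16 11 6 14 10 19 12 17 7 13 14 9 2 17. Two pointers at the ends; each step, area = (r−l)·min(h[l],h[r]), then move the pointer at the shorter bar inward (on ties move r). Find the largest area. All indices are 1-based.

[1,20] min(20,17)*19=323 best=323 * → r--
[1,19] min(20,2)*18=36 best=323 → r--
[1,18] min(20,9)*17=153 best=323 → r--
[1,17] min(20,14)*16=224 best=323 → r--
[1,16] min(20,13)*15=195 best=323 → r--
[1,15] min(20,7)*14=98 best=323 → r--
[1,14] min(20,17)*13=221 best=323 → r--
[1,13] min(20,12)*12=144 best=323 → r--
[1,12] min(20,19)*11=209 best=323 → r--
[1,11] min(20,10)*10=100 best=323 → r--
[1,10] min(20,14)*9=126 best=323 → r--
[1,9] min(20,6)*8=48 best=323 → r--
[1,8] min(20,11)*7=77 best=323 → r--
[1,7] min(20,16)*6=96 best=323 → r--
[1,6] min(20,9)*5=45 best=323 → r--
[1,5] min(20,6)*4=24 best=323 → r--
[1,4] min(20,9)*3=27 best=323 → r--
[1,3] min(20,17)*2=34 best=323 → r--
[1,2] min(20,14)*1=14 best=323 → r--

max area = 323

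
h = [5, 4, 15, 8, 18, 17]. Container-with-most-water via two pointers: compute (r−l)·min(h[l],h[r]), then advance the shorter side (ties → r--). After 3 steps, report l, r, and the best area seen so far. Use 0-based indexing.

l=3, r=5, best area=45

l=0 r=5: min(5,17)*5=25 best=25 *, l++
l=1 r=5: min(4,17)*4=16 best=25, l++
l=2 r=5: min(15,17)*3=45 best=45 *, l++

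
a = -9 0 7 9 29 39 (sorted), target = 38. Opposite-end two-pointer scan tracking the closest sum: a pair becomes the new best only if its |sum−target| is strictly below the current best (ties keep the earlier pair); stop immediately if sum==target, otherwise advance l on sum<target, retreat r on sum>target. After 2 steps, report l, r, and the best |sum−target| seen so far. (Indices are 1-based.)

l=2, r=5, best |Δ|=1

[1,6] -9+39=30 d=8 * → l++
[2,6] 0+39=39 d=1 * → r--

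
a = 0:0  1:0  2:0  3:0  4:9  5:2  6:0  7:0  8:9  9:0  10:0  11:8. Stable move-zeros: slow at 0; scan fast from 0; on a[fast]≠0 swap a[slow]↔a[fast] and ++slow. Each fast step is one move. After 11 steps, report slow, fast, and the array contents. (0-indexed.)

slow=0 fast=0: a[fast]=0, fast++
slow=0 fast=1: a[fast]=0, fast++
slow=0 fast=2: a[fast]=0, fast++
slow=0 fast=3: a[fast]=0, fast++
slow=0 fast=4: a[fast]=9≠0 swap→a[0]=9, slow++,fast++
slow=1 fast=5: a[fast]=2≠0 swap→a[1]=2, slow++,fast++
slow=2 fast=6: a[fast]=0, fast++
slow=2 fast=7: a[fast]=0, fast++
slow=2 fast=8: a[fast]=9≠0 swap→a[2]=9, slow++,fast++
slow=3 fast=9: a[fast]=0, fast++
slow=3 fast=10: a[fast]=0, fast++

slow=3, fast=11, a=[9, 2, 9, 0, 0, 0, 0, 0, 0, 0, 0, 8]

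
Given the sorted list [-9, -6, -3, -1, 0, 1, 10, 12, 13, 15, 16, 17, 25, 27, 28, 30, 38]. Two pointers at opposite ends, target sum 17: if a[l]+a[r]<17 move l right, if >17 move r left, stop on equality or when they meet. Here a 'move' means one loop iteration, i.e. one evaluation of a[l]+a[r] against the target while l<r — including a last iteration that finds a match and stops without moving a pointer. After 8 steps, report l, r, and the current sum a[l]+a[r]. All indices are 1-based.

l=4, r=12, sum=16

[1,17] -9+38=29 >17 → r--
[1,16] -9+30=21 >17 → r--
[1,15] -9+28=19 >17 → r--
[1,14] -9+27=18 >17 → r--
[1,13] -9+25=16 <17 → l++
[2,13] -6+25=19 >17 → r--
[2,12] -6+17=11 <17 → l++
[3,12] -3+17=14 <17 → l++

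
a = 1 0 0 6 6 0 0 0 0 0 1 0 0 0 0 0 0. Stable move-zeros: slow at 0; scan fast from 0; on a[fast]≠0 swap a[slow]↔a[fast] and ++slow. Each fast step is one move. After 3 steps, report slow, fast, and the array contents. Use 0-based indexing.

(s=0,f=0) a[fast]=1≠0 swap→a[0]=1 → slow++,fast++
(s=1,f=1) a[fast]=0 → fast++
(s=1,f=2) a[fast]=0 → fast++

slow=1, fast=3, a=[1, 0, 0, 6, 6, 0, 0, 0, 0, 0, 1, 0, 0, 0, 0, 0, 0]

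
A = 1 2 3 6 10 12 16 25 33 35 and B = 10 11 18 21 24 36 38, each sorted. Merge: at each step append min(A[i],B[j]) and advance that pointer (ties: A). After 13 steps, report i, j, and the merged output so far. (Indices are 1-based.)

i=9, j=6, merged so far=[1, 2, 3, 6, 10, 10, 11, 12, 16, 18, 21, 24, 25]

i=1 j=1: A[i]=1<=B[j]=10 take 1, i++
i=2 j=1: A[i]=2<=B[j]=10 take 2, i++
i=3 j=1: A[i]=3<=B[j]=10 take 3, i++
i=4 j=1: A[i]=6<=B[j]=10 take 6, i++
i=5 j=1: A[i]=10<=B[j]=10 take 10, i++
i=6 j=1: A[i]=12>B[j]=10 take 10, j++
i=6 j=2: A[i]=12>B[j]=11 take 11, j++
i=6 j=3: A[i]=12<=B[j]=18 take 12, i++
i=7 j=3: A[i]=16<=B[j]=18 take 16, i++
i=8 j=3: A[i]=25>B[j]=18 take 18, j++
i=8 j=4: A[i]=25>B[j]=21 take 21, j++
i=8 j=5: A[i]=25>B[j]=24 take 24, j++
i=8 j=6: A[i]=25<=B[j]=36 take 25, i++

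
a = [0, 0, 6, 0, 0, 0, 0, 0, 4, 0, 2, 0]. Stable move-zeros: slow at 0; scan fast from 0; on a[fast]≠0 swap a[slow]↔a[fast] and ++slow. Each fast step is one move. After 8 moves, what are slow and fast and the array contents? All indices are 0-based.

slow=0 fast=0: a[fast]=0, fast++
slow=0 fast=1: a[fast]=0, fast++
slow=0 fast=2: a[fast]=6≠0 swap→a[0]=6, slow++,fast++
slow=1 fast=3: a[fast]=0, fast++
slow=1 fast=4: a[fast]=0, fast++
slow=1 fast=5: a[fast]=0, fast++
slow=1 fast=6: a[fast]=0, fast++
slow=1 fast=7: a[fast]=0, fast++

slow=1, fast=8, a=[6, 0, 0, 0, 0, 0, 0, 0, 4, 0, 2, 0]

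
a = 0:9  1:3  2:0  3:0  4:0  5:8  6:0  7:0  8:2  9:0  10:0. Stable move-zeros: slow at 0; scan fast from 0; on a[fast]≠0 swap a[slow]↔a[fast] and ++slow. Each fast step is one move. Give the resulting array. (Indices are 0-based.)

slow=0 fast=0: a[fast]=9≠0 swap→a[0]=9, slow++,fast++
slow=1 fast=1: a[fast]=3≠0 swap→a[1]=3, slow++,fast++
slow=2 fast=2: a[fast]=0, fast++
slow=2 fast=3: a[fast]=0, fast++
slow=2 fast=4: a[fast]=0, fast++
slow=2 fast=5: a[fast]=8≠0 swap→a[2]=8, slow++,fast++
slow=3 fast=6: a[fast]=0, fast++
slow=3 fast=7: a[fast]=0, fast++
slow=3 fast=8: a[fast]=2≠0 swap→a[3]=2, slow++,fast++
slow=4 fast=9: a[fast]=0, fast++
slow=4 fast=10: a[fast]=0, fast++

[9, 3, 8, 2, 0, 0, 0, 0, 0, 0, 0]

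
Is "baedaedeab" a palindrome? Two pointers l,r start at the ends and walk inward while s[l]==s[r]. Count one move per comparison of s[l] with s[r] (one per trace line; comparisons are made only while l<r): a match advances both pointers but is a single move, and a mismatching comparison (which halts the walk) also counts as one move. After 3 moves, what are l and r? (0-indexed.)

l=3, r=6

[0,9] 'b'=='b' → l++,r--
[1,8] 'a'=='a' → l++,r--
[2,7] 'e'=='e' → l++,r--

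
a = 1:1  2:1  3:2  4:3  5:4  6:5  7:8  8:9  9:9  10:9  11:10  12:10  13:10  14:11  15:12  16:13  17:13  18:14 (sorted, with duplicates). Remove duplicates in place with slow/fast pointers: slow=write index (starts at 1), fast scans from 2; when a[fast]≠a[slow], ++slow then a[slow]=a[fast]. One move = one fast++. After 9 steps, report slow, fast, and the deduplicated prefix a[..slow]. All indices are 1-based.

slow=7, fast=11, prefix=[1, 2, 3, 4, 5, 8, 9]

slow=1 fast=2: a[fast]=1=a[slow] dup, fast++
slow=1 fast=3: a[fast]=2≠a[slow]=1 write a[2]=2, slow++,fast++
slow=2 fast=4: a[fast]=3≠a[slow]=2 write a[3]=3, slow++,fast++
slow=3 fast=5: a[fast]=4≠a[slow]=3 write a[4]=4, slow++,fast++
slow=4 fast=6: a[fast]=5≠a[slow]=4 write a[5]=5, slow++,fast++
slow=5 fast=7: a[fast]=8≠a[slow]=5 write a[6]=8, slow++,fast++
slow=6 fast=8: a[fast]=9≠a[slow]=8 write a[7]=9, slow++,fast++
slow=7 fast=9: a[fast]=9=a[slow] dup, fast++
slow=7 fast=10: a[fast]=9=a[slow] dup, fast++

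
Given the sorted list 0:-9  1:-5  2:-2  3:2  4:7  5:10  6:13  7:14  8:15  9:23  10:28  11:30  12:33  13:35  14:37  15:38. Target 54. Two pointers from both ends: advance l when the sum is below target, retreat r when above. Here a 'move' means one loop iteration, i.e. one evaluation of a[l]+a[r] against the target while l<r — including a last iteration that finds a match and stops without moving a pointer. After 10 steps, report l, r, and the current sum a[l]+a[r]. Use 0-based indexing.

l=9, r=14, sum=60

[0,15] -9+38=29 <54 → l++
[1,15] -5+38=33 <54 → l++
[2,15] -2+38=36 <54 → l++
[3,15] 2+38=40 <54 → l++
[4,15] 7+38=45 <54 → l++
[5,15] 10+38=48 <54 → l++
[6,15] 13+38=51 <54 → l++
[7,15] 14+38=52 <54 → l++
[8,15] 15+38=53 <54 → l++
[9,15] 23+38=61 >54 → r--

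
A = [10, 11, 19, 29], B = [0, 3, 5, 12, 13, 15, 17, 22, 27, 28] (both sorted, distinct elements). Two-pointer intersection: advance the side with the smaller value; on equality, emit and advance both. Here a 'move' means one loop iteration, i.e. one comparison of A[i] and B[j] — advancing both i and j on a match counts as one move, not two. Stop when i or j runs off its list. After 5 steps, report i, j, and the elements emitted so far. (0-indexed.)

i=2, j=3, emitted=[]

[i=0,j=0] 10>0 → j++
[i=0,j=1] 10>3 → j++
[i=0,j=2] 10>5 → j++
[i=0,j=3] 10<12 → i++
[i=1,j=3] 11<12 → i++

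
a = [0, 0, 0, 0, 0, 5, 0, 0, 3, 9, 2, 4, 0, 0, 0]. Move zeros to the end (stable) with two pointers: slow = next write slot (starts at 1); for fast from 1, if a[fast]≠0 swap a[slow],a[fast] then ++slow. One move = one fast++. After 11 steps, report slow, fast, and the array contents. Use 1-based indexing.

slow=5, fast=12, a=[5, 3, 9, 2, 0, 0, 0, 0, 0, 0, 0, 4, 0, 0, 0]

(s=1,f=1) a[fast]=0 → fast++
(s=1,f=2) a[fast]=0 → fast++
(s=1,f=3) a[fast]=0 → fast++
(s=1,f=4) a[fast]=0 → fast++
(s=1,f=5) a[fast]=0 → fast++
(s=1,f=6) a[fast]=5≠0 swap→a[1]=5 → slow++,fast++
(s=2,f=7) a[fast]=0 → fast++
(s=2,f=8) a[fast]=0 → fast++
(s=2,f=9) a[fast]=3≠0 swap→a[2]=3 → slow++,fast++
(s=3,f=10) a[fast]=9≠0 swap→a[3]=9 → slow++,fast++
(s=4,f=11) a[fast]=2≠0 swap→a[4]=2 → slow++,fast++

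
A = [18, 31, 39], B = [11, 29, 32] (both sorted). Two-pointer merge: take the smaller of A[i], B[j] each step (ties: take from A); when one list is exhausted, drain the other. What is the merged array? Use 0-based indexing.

[11, 18, 29, 31, 32, 39]

i=0 j=0: A[i]=18>B[j]=11 take 11, j++
i=0 j=1: A[i]=18<=B[j]=29 take 18, i++
i=1 j=1: A[i]=31>B[j]=29 take 29, j++
i=1 j=2: A[i]=31<=B[j]=32 take 31, i++
i=2 j=2: A[i]=39>B[j]=32 take 32, j++
i=2 j=3: B done, take A[i]=39, i++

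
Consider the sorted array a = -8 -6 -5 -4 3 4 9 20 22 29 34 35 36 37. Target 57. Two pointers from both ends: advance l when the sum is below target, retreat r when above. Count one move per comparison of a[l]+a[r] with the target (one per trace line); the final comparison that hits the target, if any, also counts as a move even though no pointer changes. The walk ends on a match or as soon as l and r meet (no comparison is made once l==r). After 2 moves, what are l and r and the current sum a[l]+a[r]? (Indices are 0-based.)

l=2, r=13, sum=32

[0,13] -8+37=29 <57 → l++
[1,13] -6+37=31 <57 → l++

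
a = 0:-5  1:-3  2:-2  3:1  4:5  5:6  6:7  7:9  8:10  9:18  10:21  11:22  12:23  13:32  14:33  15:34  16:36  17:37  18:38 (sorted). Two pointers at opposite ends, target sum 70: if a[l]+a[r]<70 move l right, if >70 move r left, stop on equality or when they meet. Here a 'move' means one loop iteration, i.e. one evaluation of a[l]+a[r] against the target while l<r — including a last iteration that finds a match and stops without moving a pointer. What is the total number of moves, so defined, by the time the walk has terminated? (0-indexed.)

14 moves

[0,18] -5+38=33 <70 → l++
[1,18] -3+38=35 <70 → l++
[2,18] -2+38=36 <70 → l++
[3,18] 1+38=39 <70 → l++
[4,18] 5+38=43 <70 → l++
[5,18] 6+38=44 <70 → l++
[6,18] 7+38=45 <70 → l++
[7,18] 9+38=47 <70 → l++
[8,18] 10+38=48 <70 → l++
[9,18] 18+38=56 <70 → l++
[10,18] 21+38=59 <70 → l++
[11,18] 22+38=60 <70 → l++
[12,18] 23+38=61 <70 → l++
[13,18] 32+38=70 → found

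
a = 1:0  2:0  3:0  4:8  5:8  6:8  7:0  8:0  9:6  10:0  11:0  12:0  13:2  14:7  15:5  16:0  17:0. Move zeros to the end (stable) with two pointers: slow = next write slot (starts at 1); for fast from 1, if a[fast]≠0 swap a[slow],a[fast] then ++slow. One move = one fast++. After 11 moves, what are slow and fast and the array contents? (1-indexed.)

(s=1,f=1) a[fast]=0 → fast++
(s=1,f=2) a[fast]=0 → fast++
(s=1,f=3) a[fast]=0 → fast++
(s=1,f=4) a[fast]=8≠0 swap→a[1]=8 → slow++,fast++
(s=2,f=5) a[fast]=8≠0 swap→a[2]=8 → slow++,fast++
(s=3,f=6) a[fast]=8≠0 swap→a[3]=8 → slow++,fast++
(s=4,f=7) a[fast]=0 → fast++
(s=4,f=8) a[fast]=0 → fast++
(s=4,f=9) a[fast]=6≠0 swap→a[4]=6 → slow++,fast++
(s=5,f=10) a[fast]=0 → fast++
(s=5,f=11) a[fast]=0 → fast++

slow=5, fast=12, a=[8, 8, 8, 6, 0, 0, 0, 0, 0, 0, 0, 0, 2, 7, 5, 0, 0]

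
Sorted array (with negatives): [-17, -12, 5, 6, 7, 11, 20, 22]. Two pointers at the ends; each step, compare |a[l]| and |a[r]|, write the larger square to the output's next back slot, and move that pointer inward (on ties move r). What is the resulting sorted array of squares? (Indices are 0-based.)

[0,7] |-17|<=|22| out[7]=484 → r--
[0,6] |-17|<=|20| out[6]=400 → r--
[0,5] |-17|>|11| out[5]=289 → l++
[1,5] |-12|>|11| out[4]=144 → l++
[2,5] |5|<=|11| out[3]=121 → r--
[2,4] |5|<=|7| out[2]=49 → r--
[2,3] |5|<=|6| out[1]=36 → r--
[2,2] |5|<=|5| out[0]=25 → r--

[25, 36, 49, 121, 144, 289, 400, 484]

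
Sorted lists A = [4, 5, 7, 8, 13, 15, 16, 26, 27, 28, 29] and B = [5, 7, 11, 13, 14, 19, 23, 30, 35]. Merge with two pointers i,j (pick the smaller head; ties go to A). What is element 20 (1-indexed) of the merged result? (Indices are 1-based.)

merged[20] = 35

[i=1,j=1] A[i]=4<=B[j]=5 take 4 → i++
[i=2,j=1] A[i]=5<=B[j]=5 take 5 → i++
[i=3,j=1] A[i]=7>B[j]=5 take 5 → j++
[i=3,j=2] A[i]=7<=B[j]=7 take 7 → i++
[i=4,j=2] A[i]=8>B[j]=7 take 7 → j++
[i=4,j=3] A[i]=8<=B[j]=11 take 8 → i++
[i=5,j=3] A[i]=13>B[j]=11 take 11 → j++
[i=5,j=4] A[i]=13<=B[j]=13 take 13 → i++
[i=6,j=4] A[i]=15>B[j]=13 take 13 → j++
[i=6,j=5] A[i]=15>B[j]=14 take 14 → j++
[i=6,j=6] A[i]=15<=B[j]=19 take 15 → i++
[i=7,j=6] A[i]=16<=B[j]=19 take 16 → i++
[i=8,j=6] A[i]=26>B[j]=19 take 19 → j++
[i=8,j=7] A[i]=26>B[j]=23 take 23 → j++
[i=8,j=8] A[i]=26<=B[j]=30 take 26 → i++
[i=9,j=8] A[i]=27<=B[j]=30 take 27 → i++
[i=10,j=8] A[i]=28<=B[j]=30 take 28 → i++
[i=11,j=8] A[i]=29<=B[j]=30 take 29 → i++
[i=12,j=8] A done, take B[j]=30 → j++
[i=12,j=9] A done, take B[j]=35 → j++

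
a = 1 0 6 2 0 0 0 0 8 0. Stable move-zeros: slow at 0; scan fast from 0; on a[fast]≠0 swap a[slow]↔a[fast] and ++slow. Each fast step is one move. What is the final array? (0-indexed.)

[1, 6, 2, 8, 0, 0, 0, 0, 0, 0]

(s=0,f=0) a[fast]=1≠0 swap→a[0]=1 → slow++,fast++
(s=1,f=1) a[fast]=0 → fast++
(s=1,f=2) a[fast]=6≠0 swap→a[1]=6 → slow++,fast++
(s=2,f=3) a[fast]=2≠0 swap→a[2]=2 → slow++,fast++
(s=3,f=4) a[fast]=0 → fast++
(s=3,f=5) a[fast]=0 → fast++
(s=3,f=6) a[fast]=0 → fast++
(s=3,f=7) a[fast]=0 → fast++
(s=3,f=8) a[fast]=8≠0 swap→a[3]=8 → slow++,fast++
(s=4,f=9) a[fast]=0 → fast++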